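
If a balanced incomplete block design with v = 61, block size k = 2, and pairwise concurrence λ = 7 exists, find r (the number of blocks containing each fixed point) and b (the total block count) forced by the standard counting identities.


Any 2-(v, k, λ) BIBD satisfies two necessary conditions:
  (i)  Each point sits in r blocks, and counting incidences through any fixed point gives r(k − 1) = λ(v − 1), so r = λ(v − 1)/(k − 1).
  (ii) Total incidences bk = vr, so b = vr/k.
Step 1: r = λ(v − 1)/(k − 1) = 7·(61 − 1)/(2 − 1) = 7·60/1 = 420/1 = 420.
Step 2: b = vr/k = 61·420/2 = 25620/2 = 12810.
Check integrality: r = 420 ∈ Z ✓, b = 12810 ∈ Z ✓.
(These identities are necessary conditions: they determine r and b for any design with these parameters, but do not by themselves prove that one exists.)

r = 420, b = 12810.


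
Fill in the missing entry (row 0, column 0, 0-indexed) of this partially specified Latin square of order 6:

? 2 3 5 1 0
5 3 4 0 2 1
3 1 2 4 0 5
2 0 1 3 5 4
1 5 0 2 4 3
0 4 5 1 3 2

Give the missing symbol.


Row 0 contains symbols [0, 1, 2, 3, 5] — missing [4].
Column 0 contains symbols [0, 1, 2, 3, 5] — missing [4].
The missing symbol must appear in both missing sets; intersection = [4].
Therefore the hidden value is 4.

Missing value = 4.


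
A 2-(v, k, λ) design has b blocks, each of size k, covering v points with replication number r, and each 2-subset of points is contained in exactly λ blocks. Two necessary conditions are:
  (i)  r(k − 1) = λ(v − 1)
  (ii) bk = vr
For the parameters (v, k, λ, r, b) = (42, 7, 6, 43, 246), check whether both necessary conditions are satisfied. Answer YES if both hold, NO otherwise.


Condition (i): r(k − 1) = 43·6 = 258; λ(v − 1) = 6·41 = 246. Match? NO.
Condition (ii): bk = 246·7 = 1722; vr = 42·43 = 1806. Match? NO.
Both conditions hold? NO.

NO


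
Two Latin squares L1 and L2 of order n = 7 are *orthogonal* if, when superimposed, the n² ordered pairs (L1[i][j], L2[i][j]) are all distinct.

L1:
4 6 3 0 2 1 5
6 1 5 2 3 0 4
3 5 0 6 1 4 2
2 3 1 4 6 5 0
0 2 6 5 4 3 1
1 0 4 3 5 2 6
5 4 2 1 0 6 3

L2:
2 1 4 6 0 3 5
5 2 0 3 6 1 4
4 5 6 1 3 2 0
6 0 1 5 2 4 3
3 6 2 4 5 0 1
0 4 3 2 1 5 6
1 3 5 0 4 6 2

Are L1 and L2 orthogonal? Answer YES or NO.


Form the n² = 49 superimposed pairs (L1[i][j], L2[i][j]), row by row (rows and columns indexed from 0):
row 0: (4,2) (6,1) (3,4) (0,6) (2,0) (1,3) (5,5)
row 1: (6,5) (1,2) (5,0) (2,3) (3,6) (0,1) (4,4)
row 2: (3,4) (5,5) (0,6) (6,1) (1,3) (4,2) (2,0)
row 3: (2,6) (3,0) (1,1) (4,5) (6,2) (5,4) (0,3)
row 4: (0,3) (2,6) (6,2) (5,4) (4,5) (3,0) (1,1)
row 5: (1,0) (0,4) (4,3) (3,2) (5,1) (2,5) (6,6)
row 6: (5,1) (4,3) (2,5) (1,0) (0,4) (6,6) (3,2)
Orthogonality requires all 49 pairs distinct.
But the pair (3,4) repeats: cell (0,2) has L1 = 3, L2 = 4, and cell (2,0) has L1 = 3, L2 = 4.
A repeated pair means some other pair never occurs (only 28 distinct pairs out of 49), so the squares are not orthogonal.
Conclusion: NO.

NO


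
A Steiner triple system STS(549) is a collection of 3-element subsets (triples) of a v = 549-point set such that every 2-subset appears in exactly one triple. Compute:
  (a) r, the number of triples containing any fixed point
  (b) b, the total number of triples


An STS(v) is a 2-(v, 3, 1) BIBD: block size k = 3, λ = 1.
Replication: r(k − 1) = λ(v − 1) ⇒ r·2 = 549 − 1 = 548 ⇒ r = 274.
Block count: bk = vr ⇒ b·3 = 549·274 = 150426 ⇒ b = 50142.
(Check via b = v(v − 1)/6 = 549·548/6 = 300852/6 = 50142.)

r = 274, b = 50142.


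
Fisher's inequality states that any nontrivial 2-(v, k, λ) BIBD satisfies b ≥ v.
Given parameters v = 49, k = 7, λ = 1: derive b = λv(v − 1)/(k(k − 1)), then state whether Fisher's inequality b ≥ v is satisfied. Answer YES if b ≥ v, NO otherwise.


r = λ(v − 1)/(k − 1) = 1·48/6 = 8.
b = vr/k = 49·8/7 = 56.
Fisher's inequality: b ≥ v ⇔ 56 ≥ 49? YES.

YES


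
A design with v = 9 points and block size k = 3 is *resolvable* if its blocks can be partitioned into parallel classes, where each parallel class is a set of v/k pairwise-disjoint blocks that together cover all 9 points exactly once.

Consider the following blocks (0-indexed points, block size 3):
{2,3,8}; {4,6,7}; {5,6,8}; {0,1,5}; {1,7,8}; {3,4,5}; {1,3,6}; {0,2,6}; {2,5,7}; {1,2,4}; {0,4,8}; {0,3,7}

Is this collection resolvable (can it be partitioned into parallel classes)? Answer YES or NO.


v = 9, block size k = 3, number of blocks = 12.
For resolvability, blocks must partition into parallel classes of size v/k = 3.
Total blocks must therefore be a multiple of 3: 12 = 3·4 + 0 ⇒ divisible ✓.
Greedy packing gives 4 candidate class(es). Each should be a full parallel class (size 3, covers all 9 points).
  Class 1 (3 blocks): {2,3,8}; {4,6,7}; {0,1,5}. Points covered: [0, 1, 2, 3, 4, 5, 6, 7, 8].
  Class 2 (3 blocks): {5,6,8}; {1,2,4}; {0,3,7}. Points covered: [0, 1, 2, 3, 4, 5, 6, 7, 8].
  Class 3 (3 blocks): {1,7,8}; {3,4,5}; {0,2,6}. Points covered: [0, 1, 2, 3, 4, 5, 6, 7, 8].
  Class 4 (3 blocks): {1,3,6}; {2,5,7}; {0,4,8}. Points covered: [0, 1, 2, 3, 4, 5, 6, 7, 8].
All classes full (size 3)? YES. All classes cover every point? YES.
Resolvable? YES.

YES


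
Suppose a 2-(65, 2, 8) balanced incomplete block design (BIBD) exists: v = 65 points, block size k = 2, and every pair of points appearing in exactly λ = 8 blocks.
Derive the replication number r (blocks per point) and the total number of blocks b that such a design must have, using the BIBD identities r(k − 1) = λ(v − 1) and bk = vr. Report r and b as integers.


Any 2-(v, k, λ) BIBD satisfies two necessary conditions:
  (i)  Each point sits in r blocks, and counting incidences through any fixed point gives r(k − 1) = λ(v − 1), so r = λ(v − 1)/(k − 1).
  (ii) Total incidences bk = vr, so b = vr/k.
Step 1: r = λ(v − 1)/(k − 1) = 8·(65 − 1)/(2 − 1) = 8·64/1 = 512/1 = 512.
Step 2: b = vr/k = 65·512/2 = 33280/2 = 16640.
Check integrality: r = 512 ∈ Z ✓, b = 16640 ∈ Z ✓.
(These identities are necessary conditions: they determine r and b for any design with these parameters, but do not by themselves prove that one exists.)

r = 512, b = 16640.


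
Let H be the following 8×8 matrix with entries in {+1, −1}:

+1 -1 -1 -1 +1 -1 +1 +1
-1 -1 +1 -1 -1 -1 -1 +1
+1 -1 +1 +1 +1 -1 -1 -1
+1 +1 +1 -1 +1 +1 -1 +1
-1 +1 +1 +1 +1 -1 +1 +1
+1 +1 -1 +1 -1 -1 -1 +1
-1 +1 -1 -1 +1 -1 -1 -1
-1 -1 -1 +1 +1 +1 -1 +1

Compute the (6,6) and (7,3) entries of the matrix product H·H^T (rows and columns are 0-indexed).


Row 3 of H: [1, 1, 1, -1, 1, 1, -1, 1].
Row 6 of H: [-1, 1, -1, -1, 1, -1, -1, -1].
Row 7 of H: [-1, -1, -1, 1, 1, 1, -1, 1].
(H·H^T)[6][6] = Σ_j H[6][j]·H[6][j] = (-1)² + (1)² + (-1)² + (-1)² + (1)² + (-1)² + (-1)² + (-1)² = 1 + 1 + 1 + 1 + 1 + 1 + 1 + 1 = 8.
(H·H^T)[7][3] = Σ_j H[7][j]·H[3][j] = (-1)·(1) + (-1)·(1) + (-1)·(1) + (1)·(-1) + (1)·(1) + (1)·(1) + (-1)·(-1) + (1)·(1) = -1 + -1 + -1 + -1 + 1 + 1 + 1 + 1 = 0.
So rows 7 and 3 are orthogonal; the diagonal entry equals n = 8.

(6,6) entry = 8; (7,3) entry = 0.


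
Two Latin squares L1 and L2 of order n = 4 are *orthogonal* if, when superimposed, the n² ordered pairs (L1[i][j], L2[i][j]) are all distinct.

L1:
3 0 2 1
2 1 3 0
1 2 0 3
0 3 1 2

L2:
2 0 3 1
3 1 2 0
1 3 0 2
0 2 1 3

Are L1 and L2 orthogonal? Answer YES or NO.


Form the n² = 16 superimposed pairs (L1[i][j], L2[i][j]), row by row (rows and columns indexed from 0):
row 0: (3,2) (0,0) (2,3) (1,1)
row 1: (2,3) (1,1) (3,2) (0,0)
row 2: (1,1) (2,3) (0,0) (3,2)
row 3: (0,0) (3,2) (1,1) (2,3)
Orthogonality requires all 16 pairs distinct.
But the pair (2,3) repeats: cell (0,2) has L1 = 2, L2 = 3, and cell (1,0) has L1 = 2, L2 = 3.
A repeated pair means some other pair never occurs (only 4 distinct pairs out of 16), so the squares are not orthogonal.
Conclusion: NO.

NO


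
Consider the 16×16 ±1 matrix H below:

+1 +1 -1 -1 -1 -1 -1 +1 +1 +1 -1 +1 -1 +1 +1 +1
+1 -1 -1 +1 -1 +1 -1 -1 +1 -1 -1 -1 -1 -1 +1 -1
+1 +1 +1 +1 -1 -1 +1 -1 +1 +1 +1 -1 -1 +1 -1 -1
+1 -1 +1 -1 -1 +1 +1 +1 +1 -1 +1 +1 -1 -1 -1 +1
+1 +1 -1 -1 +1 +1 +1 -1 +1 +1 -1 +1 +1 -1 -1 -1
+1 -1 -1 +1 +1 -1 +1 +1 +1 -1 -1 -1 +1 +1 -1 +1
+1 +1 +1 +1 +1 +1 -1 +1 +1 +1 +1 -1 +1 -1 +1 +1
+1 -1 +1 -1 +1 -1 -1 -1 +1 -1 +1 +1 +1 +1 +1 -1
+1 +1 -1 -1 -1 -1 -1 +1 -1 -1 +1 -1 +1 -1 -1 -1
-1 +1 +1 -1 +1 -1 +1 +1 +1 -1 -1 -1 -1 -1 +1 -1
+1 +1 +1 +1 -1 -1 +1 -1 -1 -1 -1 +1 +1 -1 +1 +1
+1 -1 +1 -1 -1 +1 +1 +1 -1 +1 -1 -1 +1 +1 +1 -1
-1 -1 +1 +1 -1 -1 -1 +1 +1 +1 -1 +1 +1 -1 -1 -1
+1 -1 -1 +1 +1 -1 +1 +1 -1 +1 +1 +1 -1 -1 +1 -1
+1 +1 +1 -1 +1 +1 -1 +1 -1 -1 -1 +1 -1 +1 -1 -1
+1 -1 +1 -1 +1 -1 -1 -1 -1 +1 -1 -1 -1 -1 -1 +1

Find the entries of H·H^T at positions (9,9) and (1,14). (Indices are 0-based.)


Row 1 of H: [1, -1, -1, 1, -1, 1, -1, -1, 1, -1, -1, -1, -1, -1, 1, -1].
Row 9 of H: [-1, 1, 1, -1, 1, -1, 1, 1, 1, -1, -1, -1, -1, -1, 1, -1].
Row 14 of H: [1, 1, 1, -1, 1, 1, -1, 1, -1, -1, -1, 1, -1, 1, -1, -1].
(H·H^T)[9][9] = Σ_j H[9][j]·H[9][j] = (-1)² + (1)² + (1)² + (-1)² + (1)² + (-1)² + (1)² + (1)² + (1)² + (-1)² + (-1)² + (-1)² + (-1)² + (-1)² + (1)² + (-1)² = 1 + 1 + 1 + 1 + 1 + 1 + 1 + 1 + 1 + 1 + 1 + 1 + 1 + 1 + 1 + 1 = 16.
(H·H^T)[1][14] = Σ_j H[1][j]·H[14][j] = (1)·(1) + (-1)·(1) + (-1)·(1) + (1)·(-1) + (-1)·(1) + (1)·(1) + (-1)·(-1) + (-1)·(1) + (1)·(-1) + (-1)·(-1) + (-1)·(-1) + (-1)·(1) + (-1)·(-1) + (-1)·(1) + (1)·(-1) + (-1)·(-1) = 1 + -1 + -1 + -1 + -1 + 1 + 1 + -1 + -1 + 1 + 1 + -1 + 1 + -1 + -1 + 1 = -2.
Rows 1 and 14 are not orthogonal (dot product = -2 ≠ 0), so H is not a Hadamard matrix.

(9,9) entry = 16; (1,14) entry = -2.


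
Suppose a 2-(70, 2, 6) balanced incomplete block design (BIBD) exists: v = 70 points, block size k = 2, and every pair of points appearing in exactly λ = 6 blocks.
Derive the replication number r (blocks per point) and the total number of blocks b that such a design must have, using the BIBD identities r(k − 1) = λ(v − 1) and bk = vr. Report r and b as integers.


Any 2-(v, k, λ) BIBD satisfies two necessary conditions:
  (i)  Each point sits in r blocks, and counting incidences through any fixed point gives r(k − 1) = λ(v − 1), so r = λ(v − 1)/(k − 1).
  (ii) Total incidences bk = vr, so b = vr/k.
Step 1: r = λ(v − 1)/(k − 1) = 6·(70 − 1)/(2 − 1) = 6·69/1 = 414/1 = 414.
Step 2: b = vr/k = 70·414/2 = 28980/2 = 14490.
Check integrality: r = 414 ∈ Z ✓, b = 14490 ∈ Z ✓.
(These identities are necessary conditions: they determine r and b for any design with these parameters, but do not by themselves prove that one exists.)

r = 414, b = 14490.


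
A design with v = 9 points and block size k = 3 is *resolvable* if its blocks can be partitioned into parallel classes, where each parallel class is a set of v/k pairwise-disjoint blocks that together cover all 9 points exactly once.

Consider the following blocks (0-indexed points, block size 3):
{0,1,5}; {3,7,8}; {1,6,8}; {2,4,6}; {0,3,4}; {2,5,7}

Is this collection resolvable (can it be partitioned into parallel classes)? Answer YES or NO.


v = 9, block size k = 3, number of blocks = 6.
For resolvability, blocks must partition into parallel classes of size v/k = 3.
Total blocks must therefore be a multiple of 3: 6 = 3·2 + 0 ⇒ divisible ✓.
Greedy packing gives 2 candidate class(es). Each should be a full parallel class (size 3, covers all 9 points).
  Class 1 (3 blocks): {0,1,5}; {3,7,8}; {2,4,6}. Points covered: [0, 1, 2, 3, 4, 5, 6, 7, 8].
  Class 2 (3 blocks): {1,6,8}; {0,3,4}; {2,5,7}. Points covered: [0, 1, 2, 3, 4, 5, 6, 7, 8].
All classes full (size 3)? YES. All classes cover every point? YES.
Resolvable? YES.

YES


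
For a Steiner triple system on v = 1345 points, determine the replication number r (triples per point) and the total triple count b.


An STS(v) is a 2-(v, 3, 1) BIBD: block size k = 3, λ = 1.
Replication: r(k − 1) = λ(v − 1) ⇒ r·2 = 1345 − 1 = 1344 ⇒ r = 672.
Block count: bk = vr ⇒ b·3 = 1345·672 = 903840 ⇒ b = 301280.

r = 672, b = 301280.


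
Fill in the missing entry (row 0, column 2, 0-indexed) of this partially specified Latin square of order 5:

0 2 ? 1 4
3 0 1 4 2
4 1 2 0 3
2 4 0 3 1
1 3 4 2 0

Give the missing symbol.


Row 0 contains symbols [0, 1, 2, 4] — missing [3].
Column 2 contains symbols [0, 1, 2, 4] — missing [3].
The missing symbol must appear in both missing sets; intersection = [3].
Therefore the hidden value is 3.

Missing value = 3.


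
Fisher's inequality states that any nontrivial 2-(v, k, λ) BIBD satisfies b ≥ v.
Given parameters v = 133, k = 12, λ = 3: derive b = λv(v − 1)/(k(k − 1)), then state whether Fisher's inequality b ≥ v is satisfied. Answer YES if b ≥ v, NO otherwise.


b = λv(v − 1)/(k(k − 1)) = 3·133·132/(12·11) = 52668/132 = 399.
Compare with v = 133: b ≥ v, so Fisher's inequality holds.

YES


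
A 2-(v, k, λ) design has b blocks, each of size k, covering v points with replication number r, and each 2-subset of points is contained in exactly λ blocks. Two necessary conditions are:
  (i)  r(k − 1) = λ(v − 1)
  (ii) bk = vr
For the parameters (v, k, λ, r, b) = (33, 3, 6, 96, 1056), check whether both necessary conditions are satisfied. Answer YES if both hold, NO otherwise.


Condition (i): r(k − 1) = 96·2 = 192; λ(v − 1) = 6·32 = 192. Match? YES.
Condition (ii): bk = 1056·3 = 3168; vr = 33·96 = 3168. Match? YES.
Both conditions hold? YES.

YES


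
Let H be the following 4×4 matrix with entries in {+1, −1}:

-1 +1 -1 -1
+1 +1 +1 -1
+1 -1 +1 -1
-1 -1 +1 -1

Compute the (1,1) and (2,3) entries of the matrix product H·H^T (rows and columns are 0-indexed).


Row 1 of H: [1, 1, 1, -1].
Row 2 of H: [1, -1, 1, -1].
Row 3 of H: [-1, -1, 1, -1].
(H·H^T)[1][1] = Σ_j H[1][j]·H[1][j] = (1)² + (1)² + (1)² + (-1)² = 1 + 1 + 1 + 1 = 4.
(H·H^T)[2][3] = Σ_j H[2][j]·H[3][j] = (1)·(-1) + (-1)·(-1) + (1)·(1) + (-1)·(-1) = -1 + 1 + 1 + 1 = 2.
Rows 2 and 3 are not orthogonal (dot product = 2 ≠ 0), so H is not a Hadamard matrix.

(1,1) entry = 4; (2,3) entry = 2.


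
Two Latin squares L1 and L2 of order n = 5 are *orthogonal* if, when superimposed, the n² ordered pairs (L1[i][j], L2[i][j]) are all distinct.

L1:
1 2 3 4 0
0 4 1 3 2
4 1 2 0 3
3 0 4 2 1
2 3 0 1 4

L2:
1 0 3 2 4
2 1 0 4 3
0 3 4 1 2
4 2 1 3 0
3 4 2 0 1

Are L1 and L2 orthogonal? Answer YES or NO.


Form the n² = 25 superimposed pairs (L1[i][j], L2[i][j]), row by row (rows and columns indexed from 0):
row 0: (1,1) (2,0) (3,3) (4,2) (0,4)
row 1: (0,2) (4,1) (1,0) (3,4) (2,3)
row 2: (4,0) (1,3) (2,4) (0,1) (3,2)
row 3: (3,4) (0,2) (4,1) (2,3) (1,0)
row 4: (2,3) (3,4) (0,2) (1,0) (4,1)
Orthogonality requires all 25 pairs distinct.
But the pair (3,4) repeats: cell (1,3) has L1 = 3, L2 = 4, and cell (3,0) has L1 = 3, L2 = 4.
A repeated pair means some other pair never occurs (only 15 distinct pairs out of 25), so the squares are not orthogonal.
Conclusion: NO.

NO


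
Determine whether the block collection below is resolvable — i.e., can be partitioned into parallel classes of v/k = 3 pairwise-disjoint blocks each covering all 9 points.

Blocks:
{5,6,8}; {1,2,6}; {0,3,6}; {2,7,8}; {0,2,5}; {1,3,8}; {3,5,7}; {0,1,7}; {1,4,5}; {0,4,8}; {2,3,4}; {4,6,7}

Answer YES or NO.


v = 9, block size k = 3, number of blocks = 12.
For resolvability, blocks must partition into parallel classes of size v/k = 3.
Total blocks must therefore be a multiple of 3: 12 = 3·4 + 0 ⇒ divisible ✓.
Greedy packing gives 4 candidate class(es). Each should be a full parallel class (size 3, covers all 9 points).
  Class 1 (3 blocks): {5,6,8}; {0,1,7}; {2,3,4}. Points covered: [0, 1, 2, 3, 4, 5, 6, 7, 8].
  Class 2 (3 blocks): {1,2,6}; {3,5,7}; {0,4,8}. Points covered: [0, 1, 2, 3, 4, 5, 6, 7, 8].
  Class 3 (3 blocks): {0,3,6}; {2,7,8}; {1,4,5}. Points covered: [0, 1, 2, 3, 4, 5, 6, 7, 8].
  Class 4 (3 blocks): {0,2,5}; {1,3,8}; {4,6,7}. Points covered: [0, 1, 2, 3, 4, 5, 6, 7, 8].
All classes full (size 3)? YES. All classes cover every point? YES.
Resolvable? YES.

YES


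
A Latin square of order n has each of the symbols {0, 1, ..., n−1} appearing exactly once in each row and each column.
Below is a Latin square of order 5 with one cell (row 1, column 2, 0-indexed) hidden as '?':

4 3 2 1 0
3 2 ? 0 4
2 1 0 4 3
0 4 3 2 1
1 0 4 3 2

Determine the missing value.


Row 1 contains symbols [0, 2, 3, 4] — missing [1].
Column 2 contains symbols [0, 2, 3, 4] — missing [1].
The missing symbol must appear in both missing sets; intersection = [1].
Therefore the hidden value is 1.

Missing value = 1.


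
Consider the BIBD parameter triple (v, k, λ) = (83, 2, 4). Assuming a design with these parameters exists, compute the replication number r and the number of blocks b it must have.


Any 2-(v, k, λ) BIBD satisfies two necessary conditions:
  (i)  Each point sits in r blocks, and counting incidences through any fixed point gives r(k − 1) = λ(v − 1), so r = λ(v − 1)/(k − 1).
  (ii) Total incidences bk = vr, so b = vr/k.
Step 1: r = λ(v − 1)/(k − 1) = 4·(83 − 1)/(2 − 1) = 4·82/1 = 328/1 = 328.
Step 2: b = vr/k = 83·328/2 = 27224/2 = 13612.
Check integrality: r = 328 ∈ Z ✓, b = 13612 ∈ Z ✓.
(These identities are necessary conditions: they determine r and b for any design with these parameters, but do not by themselves prove that one exists.)

r = 328, b = 13612.


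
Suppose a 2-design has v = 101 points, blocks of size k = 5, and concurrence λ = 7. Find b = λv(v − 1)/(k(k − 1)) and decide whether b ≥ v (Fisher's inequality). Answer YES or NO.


b = λv(v − 1)/(k(k − 1)) = 7·101·100/(5·4) = 70700/20 = 3535.
Compare with v = 101: b ≥ v, so Fisher's inequality holds.

YES


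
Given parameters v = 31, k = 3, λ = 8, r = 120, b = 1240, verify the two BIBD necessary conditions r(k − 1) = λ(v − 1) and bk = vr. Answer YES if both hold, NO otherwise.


Condition (i): r(k − 1) = 120·2 = 240; λ(v − 1) = 8·30 = 240. Match? YES.
Condition (ii): bk = 1240·3 = 3720; vr = 31·120 = 3720. Match? YES.
Both conditions hold? YES.

YES


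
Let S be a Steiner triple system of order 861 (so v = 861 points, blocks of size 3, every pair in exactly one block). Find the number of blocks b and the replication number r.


An STS(v) is a 2-(v, 3, 1) BIBD: block size k = 3, λ = 1.
Replication: r(k − 1) = λ(v − 1) ⇒ r·2 = 861 − 1 = 860 ⇒ r = 430.
Block count: bk = vr ⇒ b·3 = 861·430 = 370230 ⇒ b = 123410.
(Check via b = v(v − 1)/6 = 861·860/6 = 740460/6 = 123410.)

r = 430, b = 123410.


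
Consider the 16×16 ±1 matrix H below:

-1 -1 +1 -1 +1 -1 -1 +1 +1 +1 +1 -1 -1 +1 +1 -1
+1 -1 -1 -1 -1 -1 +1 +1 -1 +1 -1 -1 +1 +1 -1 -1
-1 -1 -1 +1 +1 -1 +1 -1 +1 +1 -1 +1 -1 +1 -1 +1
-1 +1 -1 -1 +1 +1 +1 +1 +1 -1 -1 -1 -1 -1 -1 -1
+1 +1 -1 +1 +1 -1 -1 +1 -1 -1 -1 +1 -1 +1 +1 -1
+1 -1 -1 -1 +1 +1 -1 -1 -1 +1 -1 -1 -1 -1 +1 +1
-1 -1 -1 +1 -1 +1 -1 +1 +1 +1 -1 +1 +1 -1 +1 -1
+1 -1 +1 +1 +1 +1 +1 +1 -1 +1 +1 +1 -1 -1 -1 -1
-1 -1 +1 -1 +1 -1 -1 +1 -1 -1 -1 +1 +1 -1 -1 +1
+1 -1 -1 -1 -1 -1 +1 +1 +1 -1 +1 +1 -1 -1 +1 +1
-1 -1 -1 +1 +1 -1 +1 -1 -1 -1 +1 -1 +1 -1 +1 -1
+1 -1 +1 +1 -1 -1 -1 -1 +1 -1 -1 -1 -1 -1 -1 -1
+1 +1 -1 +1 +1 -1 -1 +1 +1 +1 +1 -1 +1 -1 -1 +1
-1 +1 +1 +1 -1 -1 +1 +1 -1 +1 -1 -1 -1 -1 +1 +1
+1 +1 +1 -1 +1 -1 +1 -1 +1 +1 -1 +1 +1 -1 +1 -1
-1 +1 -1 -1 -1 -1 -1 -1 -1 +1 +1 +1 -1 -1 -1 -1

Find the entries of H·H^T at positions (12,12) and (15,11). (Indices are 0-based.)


Row 11 of H: [1, -1, 1, 1, -1, -1, -1, -1, 1, -1, -1, -1, -1, -1, -1, -1].
Row 12 of H: [1, 1, -1, 1, 1, -1, -1, 1, 1, 1, 1, -1, 1, -1, -1, 1].
Row 15 of H: [-1, 1, -1, -1, -1, -1, -1, -1, -1, 1, 1, 1, -1, -1, -1, -1].
(H·H^T)[12][12] = Σ_j H[12][j]·H[12][j] = (1)² + (1)² + (-1)² + (1)² + (1)² + (-1)² + (-1)² + (1)² + (1)² + (1)² + (1)² + (-1)² + (1)² + (-1)² + (-1)² + (1)² = 1 + 1 + 1 + 1 + 1 + 1 + 1 + 1 + 1 + 1 + 1 + 1 + 1 + 1 + 1 + 1 = 16.
(H·H^T)[15][11] = Σ_j H[15][j]·H[11][j] = (-1)·(1) + (1)·(-1) + (-1)·(1) + (-1)·(1) + (-1)·(-1) + (-1)·(-1) + (-1)·(-1) + (-1)·(-1) + (-1)·(1) + (1)·(-1) + (1)·(-1) + (1)·(-1) + (-1)·(-1) + (-1)·(-1) + (-1)·(-1) + (-1)·(-1) = -1 + -1 + -1 + -1 + 1 + 1 + 1 + 1 + -1 + -1 + -1 + -1 + 1 + 1 + 1 + 1 = 0.
So rows 15 and 11 are orthogonal; the diagonal entry equals n = 16.

(12,12) entry = 16; (15,11) entry = 0.


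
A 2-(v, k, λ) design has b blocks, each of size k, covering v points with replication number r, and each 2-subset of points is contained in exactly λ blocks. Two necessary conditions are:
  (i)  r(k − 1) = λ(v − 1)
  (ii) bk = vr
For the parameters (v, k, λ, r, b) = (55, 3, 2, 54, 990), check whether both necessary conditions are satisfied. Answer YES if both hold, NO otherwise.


Condition (i): r(k − 1) = 54·2 = 108; λ(v − 1) = 2·54 = 108. Match? YES.
Condition (ii): bk = 990·3 = 2970; vr = 55·54 = 2970. Match? YES.
Both conditions hold? YES.

YES


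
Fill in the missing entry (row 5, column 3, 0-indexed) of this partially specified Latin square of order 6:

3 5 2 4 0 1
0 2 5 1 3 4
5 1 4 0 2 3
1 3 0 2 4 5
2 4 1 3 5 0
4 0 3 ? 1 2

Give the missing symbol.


Row 5 contains symbols [0, 1, 2, 3, 4] — missing [5].
Column 3 contains symbols [0, 1, 2, 3, 4] — missing [5].
The missing symbol must appear in both missing sets; intersection = [5].
Therefore the hidden value is 5.

Missing value = 5.


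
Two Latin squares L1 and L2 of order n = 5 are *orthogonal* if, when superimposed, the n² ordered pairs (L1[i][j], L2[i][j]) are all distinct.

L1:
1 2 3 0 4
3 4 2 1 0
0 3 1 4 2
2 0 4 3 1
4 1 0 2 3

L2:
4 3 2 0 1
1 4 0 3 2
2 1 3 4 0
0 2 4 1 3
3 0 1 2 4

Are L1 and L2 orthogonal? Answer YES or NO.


Form the n² = 25 superimposed pairs (L1[i][j], L2[i][j]), row by row (rows and columns indexed from 0):
row 0: (1,4) (2,3) (3,2) (0,0) (4,1)
row 1: (3,1) (4,4) (2,0) (1,3) (0,2)
row 2: (0,2) (3,1) (1,3) (4,4) (2,0)
row 3: (2,0) (0,2) (4,4) (3,1) (1,3)
row 4: (4,3) (1,0) (0,1) (2,2) (3,4)
Orthogonality requires all 25 pairs distinct.
But the pair (0,2) repeats: cell (1,4) has L1 = 0, L2 = 2, and cell (2,0) has L1 = 0, L2 = 2.
A repeated pair means some other pair never occurs (only 15 distinct pairs out of 25), so the squares are not orthogonal.
Conclusion: NO.

NO


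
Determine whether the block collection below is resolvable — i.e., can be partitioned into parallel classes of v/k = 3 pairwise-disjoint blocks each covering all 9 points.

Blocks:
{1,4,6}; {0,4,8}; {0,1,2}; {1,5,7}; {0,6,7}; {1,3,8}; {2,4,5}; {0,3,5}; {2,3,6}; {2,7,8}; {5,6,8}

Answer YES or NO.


v = 9, block size k = 3, number of blocks = 11.
For resolvability, blocks must partition into parallel classes of size v/k = 3.
Total blocks must therefore be a multiple of 3: 11 = 3·3 + 2 ⇒ not divisible ✗.
Resolvable? NO.

NO


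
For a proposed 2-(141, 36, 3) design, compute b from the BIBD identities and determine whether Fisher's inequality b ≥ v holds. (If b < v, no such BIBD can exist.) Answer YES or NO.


r = λ(v − 1)/(k − 1) = 3·140/35 = 12.
b = vr/k = 141·12/36 = 47.
Fisher's inequality: b ≥ v ⇔ 47 ≥ 141? NO.

NO


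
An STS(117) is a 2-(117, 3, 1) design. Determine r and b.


An STS(v) is a 2-(v, 3, 1) BIBD: block size k = 3, λ = 1.
Replication: r(k − 1) = λ(v − 1) ⇒ r·2 = 117 − 1 = 116 ⇒ r = 58.
Block count: bk = vr ⇒ b·3 = 117·58 = 6786 ⇒ b = 2262.

r = 58, b = 2262.


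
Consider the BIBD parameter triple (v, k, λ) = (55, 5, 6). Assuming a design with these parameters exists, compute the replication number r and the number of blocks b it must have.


Any 2-(v, k, λ) BIBD satisfies two necessary conditions:
  (i)  Each point sits in r blocks, and counting incidences through any fixed point gives r(k − 1) = λ(v − 1), so r = λ(v − 1)/(k − 1).
  (ii) Total incidences bk = vr, so b = vr/k.
Step 1: r = λ(v − 1)/(k − 1) = 6·(55 − 1)/(5 − 1) = 6·54/4 = 324/4 = 81.
Step 2: b = vr/k = 55·81/5 = 4455/5 = 891.
Check integrality: r = 81 ∈ Z ✓, b = 891 ∈ Z ✓.
(These identities are necessary conditions: they determine r and b for any design with these parameters, but do not by themselves prove that one exists.)

r = 81, b = 891.


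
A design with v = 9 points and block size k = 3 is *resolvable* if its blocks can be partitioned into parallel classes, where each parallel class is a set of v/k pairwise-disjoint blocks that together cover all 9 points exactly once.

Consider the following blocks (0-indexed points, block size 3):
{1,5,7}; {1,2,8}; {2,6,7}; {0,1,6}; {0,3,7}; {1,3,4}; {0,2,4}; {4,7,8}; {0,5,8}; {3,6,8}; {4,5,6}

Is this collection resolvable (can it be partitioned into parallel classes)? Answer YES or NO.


v = 9, block size k = 3, number of blocks = 11.
For resolvability, blocks must partition into parallel classes of size v/k = 3.
Total blocks must therefore be a multiple of 3: 11 = 3·3 + 2 ⇒ not divisible ✗.
Resolvable? NO.

NO


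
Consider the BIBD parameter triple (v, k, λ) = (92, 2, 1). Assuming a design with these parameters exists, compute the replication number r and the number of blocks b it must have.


Any 2-(v, k, λ) BIBD satisfies two necessary conditions:
  (i)  Each point sits in r blocks, and counting incidences through any fixed point gives r(k − 1) = λ(v − 1), so r = λ(v − 1)/(k − 1).
  (ii) Total incidences bk = vr, so b = vr/k.
Step 1: r = λ(v − 1)/(k − 1) = 1·(92 − 1)/(2 − 1) = 1·91/1 = 91/1 = 91.
Step 2: b = vr/k = 92·91/2 = 8372/2 = 4186.
Check integrality: r = 91 ∈ Z ✓, b = 4186 ∈ Z ✓.
(These identities are necessary conditions: they determine r and b for any design with these parameters, but do not by themselves prove that one exists.)

r = 91, b = 4186.


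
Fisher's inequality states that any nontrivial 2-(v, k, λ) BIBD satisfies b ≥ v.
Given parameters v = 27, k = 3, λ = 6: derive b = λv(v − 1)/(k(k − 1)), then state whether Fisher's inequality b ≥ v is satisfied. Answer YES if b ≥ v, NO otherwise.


r = λ(v − 1)/(k − 1) = 6·26/2 = 78.
b = vr/k = 27·78/3 = 702.
Fisher's inequality: b ≥ v ⇔ 702 ≥ 27? YES.

YES


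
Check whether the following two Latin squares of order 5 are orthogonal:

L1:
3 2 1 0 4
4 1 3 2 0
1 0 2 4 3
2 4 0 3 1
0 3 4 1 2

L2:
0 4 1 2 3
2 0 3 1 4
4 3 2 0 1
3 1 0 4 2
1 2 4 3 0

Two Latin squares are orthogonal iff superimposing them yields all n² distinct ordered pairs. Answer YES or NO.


Form the n² = 25 superimposed pairs (L1[i][j], L2[i][j]), row by row (rows and columns indexed from 0):
row 0: (3,0) (2,4) (1,1) (0,2) (4,3)
row 1: (4,2) (1,0) (3,3) (2,1) (0,4)
row 2: (1,4) (0,3) (2,2) (4,0) (3,1)
row 3: (2,3) (4,1) (0,0) (3,4) (1,2)
row 4: (0,1) (3,2) (4,4) (1,3) (2,0)
Orthogonality requires all 25 pairs distinct.
Check by first coordinate: for each symbol s of L1, list the L2 entries in the n cells where L1 = s; they must all differ.
  L1 = 0: L2 entries (in reading order) 2, 4, 3, 0, 1 — all 5 distinct ✓
  L1 = 1: L2 entries (in reading order) 1, 0, 4, 2, 3 — all 5 distinct ✓
  L1 = 2: L2 entries (in reading order) 4, 1, 2, 3, 0 — all 5 distinct ✓
  L1 = 3: L2 entries (in reading order) 0, 3, 1, 4, 2 — all 5 distinct ✓
  L1 = 4: L2 entries (in reading order) 3, 2, 0, 1, 4 — all 5 distinct ✓
Every symbol of L1 meets every symbol of L2 exactly once, so all 25 pairs are distinct (25 of 25).
Conclusion: YES.

YES


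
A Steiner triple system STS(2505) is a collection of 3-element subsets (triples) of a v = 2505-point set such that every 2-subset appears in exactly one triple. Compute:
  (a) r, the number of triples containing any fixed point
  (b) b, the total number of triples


An STS(v) is a 2-(v, 3, 1) BIBD: block size k = 3, λ = 1.
Replication: r(k − 1) = λ(v − 1) ⇒ r·2 = 2505 − 1 = 2504 ⇒ r = 1252.
Block count: b = v(v − 1)/6 = 2505·2504/6 = 6272520/6 = 1045420.
(Check via bk = vr: 1045420·3 = 3136260 = 2505·1252 = 3136260 ✓.)

r = 1252, b = 1045420.


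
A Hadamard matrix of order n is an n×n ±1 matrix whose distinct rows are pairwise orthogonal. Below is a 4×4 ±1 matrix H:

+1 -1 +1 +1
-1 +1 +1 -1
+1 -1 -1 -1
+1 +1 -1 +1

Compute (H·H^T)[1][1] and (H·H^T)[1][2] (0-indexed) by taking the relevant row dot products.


Row 1 of H: [-1, 1, 1, -1].
Row 2 of H: [1, -1, -1, -1].
(H·H^T)[1][1] = Σ_j H[1][j]·H[1][j] = (-1)² + (1)² + (1)² + (-1)² = 1 + 1 + 1 + 1 = 4.
(H·H^T)[1][2] = Σ_j H[1][j]·H[2][j] = (-1)·(1) + (1)·(-1) + (1)·(-1) + (-1)·(-1) = -1 + -1 + -1 + 1 = -2.
Rows 1 and 2 are not orthogonal (dot product = -2 ≠ 0), so H is not a Hadamard matrix.

(1,1) entry = 4; (1,2) entry = -2.


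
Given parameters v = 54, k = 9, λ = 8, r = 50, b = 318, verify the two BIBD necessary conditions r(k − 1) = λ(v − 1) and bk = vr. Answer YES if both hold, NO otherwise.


Condition (i): r(k − 1) = 50·8 = 400; λ(v − 1) = 8·53 = 424. Match? NO.
Condition (ii): bk = 318·9 = 2862; vr = 54·50 = 2700. Match? NO.
Both conditions hold? NO.

NO


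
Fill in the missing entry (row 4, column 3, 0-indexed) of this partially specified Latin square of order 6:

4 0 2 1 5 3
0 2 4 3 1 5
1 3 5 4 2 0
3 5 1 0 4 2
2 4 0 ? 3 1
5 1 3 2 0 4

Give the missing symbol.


Row 4 contains symbols [0, 1, 2, 3, 4] — missing [5].
Column 3 contains symbols [0, 1, 2, 3, 4] — missing [5].
The missing symbol must appear in both missing sets; intersection = [5].
Therefore the hidden value is 5.

Missing value = 5.


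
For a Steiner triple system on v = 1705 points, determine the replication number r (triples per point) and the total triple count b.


An STS(v) is a 2-(v, 3, 1) BIBD: block size k = 3, λ = 1.
Replication: r(k − 1) = λ(v − 1) ⇒ r·2 = 1705 − 1 = 1704 ⇒ r = 852.
Block count: bk = vr ⇒ b·3 = 1705·852 = 1452660 ⇒ b = 484220.

r = 852, b = 484220.


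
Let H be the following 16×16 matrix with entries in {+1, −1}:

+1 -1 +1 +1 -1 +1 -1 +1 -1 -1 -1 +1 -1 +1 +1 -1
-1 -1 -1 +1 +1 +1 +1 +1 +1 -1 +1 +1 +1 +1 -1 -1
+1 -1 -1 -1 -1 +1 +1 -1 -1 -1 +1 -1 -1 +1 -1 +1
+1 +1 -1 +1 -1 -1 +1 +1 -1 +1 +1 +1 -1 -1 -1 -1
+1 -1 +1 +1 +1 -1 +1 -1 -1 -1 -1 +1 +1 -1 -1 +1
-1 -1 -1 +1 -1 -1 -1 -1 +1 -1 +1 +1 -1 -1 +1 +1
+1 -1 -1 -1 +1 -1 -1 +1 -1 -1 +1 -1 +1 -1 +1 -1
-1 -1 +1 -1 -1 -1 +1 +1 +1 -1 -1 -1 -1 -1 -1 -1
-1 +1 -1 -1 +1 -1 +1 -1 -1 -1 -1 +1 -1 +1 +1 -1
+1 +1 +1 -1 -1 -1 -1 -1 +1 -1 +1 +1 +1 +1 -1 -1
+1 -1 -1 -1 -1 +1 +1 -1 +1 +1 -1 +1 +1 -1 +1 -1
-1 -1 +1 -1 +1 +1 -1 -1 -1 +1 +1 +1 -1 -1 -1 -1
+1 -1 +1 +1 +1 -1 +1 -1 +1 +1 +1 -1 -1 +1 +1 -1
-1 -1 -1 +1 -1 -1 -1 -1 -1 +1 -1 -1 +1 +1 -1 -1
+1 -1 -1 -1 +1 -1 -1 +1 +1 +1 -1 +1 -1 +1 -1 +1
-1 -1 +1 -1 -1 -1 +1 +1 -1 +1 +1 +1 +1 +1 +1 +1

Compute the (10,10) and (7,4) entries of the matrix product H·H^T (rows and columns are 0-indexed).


Row 4 of H: [1, -1, 1, 1, 1, -1, 1, -1, -1, -1, -1, 1, 1, -1, -1, 1].
Row 7 of H: [-1, -1, 1, -1, -1, -1, 1, 1, 1, -1, -1, -1, -1, -1, -1, -1].
Row 10 of H: [1, -1, -1, -1, -1, 1, 1, -1, 1, 1, -1, 1, 1, -1, 1, -1].
(H·H^T)[10][10] = Σ_j H[10][j]·H[10][j] = (1)² + (-1)² + (-1)² + (-1)² + (-1)² + (1)² + (1)² + (-1)² + (1)² + (1)² + (-1)² + (1)² + (1)² + (-1)² + (1)² + (-1)² = 1 + 1 + 1 + 1 + 1 + 1 + 1 + 1 + 1 + 1 + 1 + 1 + 1 + 1 + 1 + 1 = 16.
(H·H^T)[7][4] = Σ_j H[7][j]·H[4][j] = (-1)·(1) + (-1)·(-1) + (1)·(1) + (-1)·(1) + (-1)·(1) + (-1)·(-1) + (1)·(1) + (1)·(-1) + (1)·(-1) + (-1)·(-1) + (-1)·(-1) + (-1)·(1) + (-1)·(1) + (-1)·(-1) + (-1)·(-1) + (-1)·(1) = -1 + 1 + 1 + -1 + -1 + 1 + 1 + -1 + -1 + 1 + 1 + -1 + -1 + 1 + 1 + -1 = 0.
So rows 7 and 4 are orthogonal; the diagonal entry equals n = 16.

(10,10) entry = 16; (7,4) entry = 0.


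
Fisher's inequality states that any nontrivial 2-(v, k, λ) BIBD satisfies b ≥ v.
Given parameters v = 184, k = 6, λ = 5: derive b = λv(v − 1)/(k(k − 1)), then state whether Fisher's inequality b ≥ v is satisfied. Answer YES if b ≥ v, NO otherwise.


r = λ(v − 1)/(k − 1) = 5·183/5 = 183.
b = vr/k = 184·183/6 = 5612.
Fisher's inequality: b ≥ v ⇔ 5612 ≥ 184? YES.

YES


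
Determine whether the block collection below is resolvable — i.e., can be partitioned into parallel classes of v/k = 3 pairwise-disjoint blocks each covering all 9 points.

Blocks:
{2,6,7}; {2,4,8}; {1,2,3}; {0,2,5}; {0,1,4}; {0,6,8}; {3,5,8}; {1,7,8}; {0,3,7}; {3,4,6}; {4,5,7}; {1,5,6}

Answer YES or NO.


v = 9, block size k = 3, number of blocks = 12.
For resolvability, blocks must partition into parallel classes of size v/k = 3.
Total blocks must therefore be a multiple of 3: 12 = 3·4 + 0 ⇒ divisible ✓.
Greedy packing gives 4 candidate class(es). Each should be a full parallel class (size 3, covers all 9 points).
  Class 1 (3 blocks): {2,6,7}; {0,1,4}; {3,5,8}. Points covered: [0, 1, 2, 3, 4, 5, 6, 7, 8].
  Class 2 (3 blocks): {2,4,8}; {0,3,7}; {1,5,6}. Points covered: [0, 1, 2, 3, 4, 5, 6, 7, 8].
  Class 3 (3 blocks): {1,2,3}; {0,6,8}; {4,5,7}. Points covered: [0, 1, 2, 3, 4, 5, 6, 7, 8].
  Class 4 (3 blocks): {0,2,5}; {1,7,8}; {3,4,6}. Points covered: [0, 1, 2, 3, 4, 5, 6, 7, 8].
All classes full (size 3)? YES. All classes cover every point? YES.
Resolvable? YES.

YES


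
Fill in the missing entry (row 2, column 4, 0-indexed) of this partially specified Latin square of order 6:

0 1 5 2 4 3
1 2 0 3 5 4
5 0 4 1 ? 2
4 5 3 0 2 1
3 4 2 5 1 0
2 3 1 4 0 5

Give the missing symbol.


Row 2 contains symbols [0, 1, 2, 4, 5] — missing [3].
Column 4 contains symbols [0, 1, 2, 4, 5] — missing [3].
The missing symbol must appear in both missing sets; intersection = [3].
Therefore the hidden value is 3.

Missing value = 3.


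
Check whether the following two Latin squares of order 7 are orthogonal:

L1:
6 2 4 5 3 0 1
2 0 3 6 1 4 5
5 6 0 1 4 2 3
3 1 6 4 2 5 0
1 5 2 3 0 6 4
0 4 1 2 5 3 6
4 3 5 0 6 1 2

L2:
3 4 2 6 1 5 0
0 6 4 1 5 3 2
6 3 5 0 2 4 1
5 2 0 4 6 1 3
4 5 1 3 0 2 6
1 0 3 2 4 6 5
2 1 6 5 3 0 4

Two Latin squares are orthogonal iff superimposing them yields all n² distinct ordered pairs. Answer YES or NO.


Form the n² = 49 superimposed pairs (L1[i][j], L2[i][j]), row by row (rows and columns indexed from 0):
row 0: (6,3) (2,4) (4,2) (5,6) (3,1) (0,5) (1,0)
row 1: (2,0) (0,6) (3,4) (6,1) (1,5) (4,3) (5,2)
row 2: (5,6) (6,3) (0,5) (1,0) (4,2) (2,4) (3,1)
row 3: (3,5) (1,2) (6,0) (4,4) (2,6) (5,1) (0,3)
row 4: (1,4) (5,5) (2,1) (3,3) (0,0) (6,2) (4,6)
row 5: (0,1) (4,0) (1,3) (2,2) (5,4) (3,6) (6,5)
row 6: (4,2) (3,1) (5,6) (0,5) (6,3) (1,0) (2,4)
Orthogonality requires all 49 pairs distinct.
But the pair (5,6) repeats: cell (0,3) has L1 = 5, L2 = 6, and cell (2,0) has L1 = 5, L2 = 6.
A repeated pair means some other pair never occurs (only 35 distinct pairs out of 49), so the squares are not orthogonal.
Conclusion: NO.

NO


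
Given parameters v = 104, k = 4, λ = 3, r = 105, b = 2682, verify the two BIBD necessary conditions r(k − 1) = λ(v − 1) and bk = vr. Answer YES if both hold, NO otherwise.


Condition (i): r(k − 1) = 105·3 = 315; λ(v − 1) = 3·103 = 309. Match? NO.
Condition (ii): bk = 2682·4 = 10728; vr = 104·105 = 10920. Match? NO.
Both conditions hold? NO.

NO


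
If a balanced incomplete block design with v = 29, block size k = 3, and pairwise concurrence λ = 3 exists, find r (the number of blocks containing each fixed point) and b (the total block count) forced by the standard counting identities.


Any 2-(v, k, λ) BIBD satisfies two necessary conditions:
  (i)  Each point sits in r blocks, and counting incidences through any fixed point gives r(k − 1) = λ(v − 1), so r = λ(v − 1)/(k − 1).
  (ii) Total incidences bk = vr, so b = vr/k.
Step 1: r = λ(v − 1)/(k − 1) = 3·(29 − 1)/(3 − 1) = 3·28/2 = 84/2 = 42.
Step 2: b = vr/k = 29·42/3 = 1218/3 = 406.
Check integrality: r = 42 ∈ Z ✓, b = 406 ∈ Z ✓.
(These identities are necessary conditions: they determine r and b for any design with these parameters, but do not by themselves prove that one exists.)

r = 42, b = 406.


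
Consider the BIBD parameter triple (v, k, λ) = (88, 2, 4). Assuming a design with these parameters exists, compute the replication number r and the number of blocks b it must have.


Any 2-(v, k, λ) BIBD satisfies two necessary conditions:
  (i)  Each point sits in r blocks, and counting incidences through any fixed point gives r(k − 1) = λ(v − 1), so r = λ(v − 1)/(k − 1).
  (ii) Total incidences bk = vr, so b = vr/k.
Step 1: r = λ(v − 1)/(k − 1) = 4·(88 − 1)/(2 − 1) = 4·87/1 = 348/1 = 348.
Step 2: b = vr/k = 88·348/2 = 30624/2 = 15312.
Check integrality: r = 348 ∈ Z ✓, b = 15312 ∈ Z ✓.
(These identities are necessary conditions: they determine r and b for any design with these parameters, but do not by themselves prove that one exists.)

r = 348, b = 15312.


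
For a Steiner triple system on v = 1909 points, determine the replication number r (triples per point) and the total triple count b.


An STS(v) is a 2-(v, 3, 1) BIBD: block size k = 3, λ = 1.
Replication: r(k − 1) = λ(v − 1) ⇒ r·2 = 1909 − 1 = 1908 ⇒ r = 954.
Block count: bk = vr ⇒ b·3 = 1909·954 = 1821186 ⇒ b = 607062.
(Check via b = v(v − 1)/6 = 1909·1908/6 = 3642372/6 = 607062.)

r = 954, b = 607062.


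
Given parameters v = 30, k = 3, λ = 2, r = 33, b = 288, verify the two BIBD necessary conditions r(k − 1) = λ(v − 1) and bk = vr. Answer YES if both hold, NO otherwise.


Condition (i): r(k − 1) = 33·2 = 66; λ(v − 1) = 2·29 = 58. Match? NO.
Condition (ii): bk = 288·3 = 864; vr = 30·33 = 990. Match? NO.
Both conditions hold? NO.

NO


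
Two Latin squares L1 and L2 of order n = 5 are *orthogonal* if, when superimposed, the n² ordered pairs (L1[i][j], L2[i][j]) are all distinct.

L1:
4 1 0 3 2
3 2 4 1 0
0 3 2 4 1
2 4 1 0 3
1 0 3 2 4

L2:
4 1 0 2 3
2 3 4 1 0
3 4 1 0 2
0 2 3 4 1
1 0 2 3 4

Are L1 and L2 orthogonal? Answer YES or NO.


Form the n² = 25 superimposed pairs (L1[i][j], L2[i][j]), row by row (rows and columns indexed from 0):
row 0: (4,4) (1,1) (0,0) (3,2) (2,3)
row 1: (3,2) (2,3) (4,4) (1,1) (0,0)
row 2: (0,3) (3,4) (2,1) (4,0) (1,2)
row 3: (2,0) (4,2) (1,3) (0,4) (3,1)
row 4: (1,1) (0,0) (3,2) (2,3) (4,4)
Orthogonality requires all 25 pairs distinct.
But the pair (3,2) repeats: cell (0,3) has L1 = 3, L2 = 2, and cell (1,0) has L1 = 3, L2 = 2.
A repeated pair means some other pair never occurs (only 15 distinct pairs out of 25), so the squares are not orthogonal.
Conclusion: NO.

NO


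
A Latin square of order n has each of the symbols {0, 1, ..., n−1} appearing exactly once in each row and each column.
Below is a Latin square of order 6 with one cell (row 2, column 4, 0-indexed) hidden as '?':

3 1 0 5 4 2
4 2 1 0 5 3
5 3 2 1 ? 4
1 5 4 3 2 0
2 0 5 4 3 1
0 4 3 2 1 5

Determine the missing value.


Row 2 contains symbols [1, 2, 3, 4, 5] — missing [0].
Column 4 contains symbols [1, 2, 3, 4, 5] — missing [0].
The missing symbol must appear in both missing sets; intersection = [0].
Therefore the hidden value is 0.

Missing value = 0.


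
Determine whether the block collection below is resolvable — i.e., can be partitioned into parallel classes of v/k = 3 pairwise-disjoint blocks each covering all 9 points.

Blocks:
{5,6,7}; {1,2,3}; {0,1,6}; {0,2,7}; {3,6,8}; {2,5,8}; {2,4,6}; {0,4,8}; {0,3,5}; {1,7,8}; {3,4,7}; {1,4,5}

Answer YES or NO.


v = 9, block size k = 3, number of blocks = 12.
For resolvability, blocks must partition into parallel classes of size v/k = 3.
Total blocks must therefore be a multiple of 3: 12 = 3·4 + 0 ⇒ divisible ✓.
Greedy packing gives 4 candidate class(es). Each should be a full parallel class (size 3, covers all 9 points).
  Class 1 (3 blocks): {5,6,7}; {1,2,3}; {0,4,8}. Points covered: [0, 1, 2, 3, 4, 5, 6, 7, 8].
  Class 2 (3 blocks): {0,1,6}; {2,5,8}; {3,4,7}. Points covered: [0, 1, 2, 3, 4, 5, 6, 7, 8].
  Class 3 (3 blocks): {0,2,7}; {3,6,8}; {1,4,5}. Points covered: [0, 1, 2, 3, 4, 5, 6, 7, 8].
  Class 4 (3 blocks): {2,4,6}; {0,3,5}; {1,7,8}. Points covered: [0, 1, 2, 3, 4, 5, 6, 7, 8].
All classes full (size 3)? YES. All classes cover every point? YES.
Resolvable? YES.

YES


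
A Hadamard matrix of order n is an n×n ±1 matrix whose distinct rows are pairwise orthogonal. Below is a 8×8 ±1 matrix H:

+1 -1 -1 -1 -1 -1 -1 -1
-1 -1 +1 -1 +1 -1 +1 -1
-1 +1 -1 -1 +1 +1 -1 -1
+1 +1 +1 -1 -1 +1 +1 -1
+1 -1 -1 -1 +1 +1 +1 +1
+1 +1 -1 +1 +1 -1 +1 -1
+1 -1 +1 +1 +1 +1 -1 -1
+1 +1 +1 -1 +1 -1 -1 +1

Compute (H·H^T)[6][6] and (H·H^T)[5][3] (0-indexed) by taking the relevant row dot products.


Row 3 of H: [1, 1, 1, -1, -1, 1, 1, -1].
Row 5 of H: [1, 1, -1, 1, 1, -1, 1, -1].
Row 6 of H: [1, -1, 1, 1, 1, 1, -1, -1].
(H·H^T)[6][6] = Σ_j H[6][j]·H[6][j] = (1)² + (-1)² + (1)² + (1)² + (1)² + (1)² + (-1)² + (-1)² = 1 + 1 + 1 + 1 + 1 + 1 + 1 + 1 = 8.
(H·H^T)[5][3] = Σ_j H[5][j]·H[3][j] = (1)·(1) + (1)·(1) + (-1)·(1) + (1)·(-1) + (1)·(-1) + (-1)·(1) + (1)·(1) + (-1)·(-1) = 1 + 1 + -1 + -1 + -1 + -1 + 1 + 1 = 0.
So rows 5 and 3 are orthogonal; the diagonal entry equals n = 8.

(6,6) entry = 8; (5,3) entry = 0.
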